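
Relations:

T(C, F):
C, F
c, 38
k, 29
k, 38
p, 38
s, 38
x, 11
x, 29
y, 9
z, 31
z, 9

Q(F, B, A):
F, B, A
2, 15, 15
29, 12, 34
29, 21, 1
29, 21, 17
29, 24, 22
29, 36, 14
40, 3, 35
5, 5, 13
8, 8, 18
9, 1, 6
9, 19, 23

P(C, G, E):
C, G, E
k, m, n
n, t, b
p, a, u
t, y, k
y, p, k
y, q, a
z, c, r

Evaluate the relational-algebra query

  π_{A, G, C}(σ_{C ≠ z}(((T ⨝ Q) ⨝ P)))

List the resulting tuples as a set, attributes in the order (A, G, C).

T ⋈ Q (natural join on F): {(k, 29, 12, 34), (k, 29, 21, 1), (k, 29, 21, 17), (k, 29, 24, 22), (k, 29, 36, 14), (x, 29, 12, 34), (x, 29, 21, 1), (x, 29, 21, 17), (x, 29, 24, 22), (x, 29, 36, 14), (y, 9, 1, 6), (y, 9, 19, 23), (z, 9, 1, 6), (z, 9, 19, 23)}
(T ⨝ Q) ⋈ P (natural join on C): {(k, 29, 12, 34, m, n), (k, 29, 21, 1, m, n), (k, 29, 21, 17, m, n), (k, 29, 24, 22, m, n), (k, 29, 36, 14, m, n), (y, 9, 1, 6, p, k), (y, 9, 1, 6, q, a), (y, 9, 19, 23, p, k), (y, 9, 19, 23, q, a), (z, 9, 1, 6, c, r), (z, 9, 19, 23, c, r)}
Filtering on C ≠ z leaves {(k, 29, 12, 34, m, n), (k, 29, 21, 1, m, n), (k, 29, 21, 17, m, n), (k, 29, 24, 22, m, n), (k, 29, 36, 14, m, n), (y, 9, 1, 6, p, k), (y, 9, 1, 6, q, a), (y, 9, 19, 23, p, k), (y, 9, 19, 23, q, a)}.
π[A, G, C]: project onto (A, G, C) → {(1, m, k), (14, m, k), (17, m, k), (22, m, k), (23, p, y), (23, q, y), (34, m, k), (6, p, y), (6, q, y)}

{(1, m, k), (14, m, k), (17, m, k), (22, m, k), (23, p, y), (23, q, y), (34, m, k), (6, p, y), (6, q, y)}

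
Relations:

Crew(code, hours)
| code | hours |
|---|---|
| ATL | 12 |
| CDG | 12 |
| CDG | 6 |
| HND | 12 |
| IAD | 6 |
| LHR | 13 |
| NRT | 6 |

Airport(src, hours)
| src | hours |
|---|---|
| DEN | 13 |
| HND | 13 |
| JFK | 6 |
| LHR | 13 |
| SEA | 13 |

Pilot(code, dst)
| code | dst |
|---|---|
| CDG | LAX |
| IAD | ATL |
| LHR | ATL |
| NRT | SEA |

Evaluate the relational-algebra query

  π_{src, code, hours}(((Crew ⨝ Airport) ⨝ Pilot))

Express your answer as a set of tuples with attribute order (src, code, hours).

{(DEN, LHR, 13), (HND, LHR, 13), (JFK, CDG, 6), (JFK, IAD, 6), (JFK, NRT, 6), (LHR, LHR, 13), (SEA, LHR, 13)}

Natural join on hours: {(CDG, 6, JFK), (IAD, 6, JFK), (LHR, 13, DEN), (LHR, 13, HND), (LHR, 13, LHR), (LHR, 13, SEA), (NRT, 6, JFK)}
Natural join on code: {(CDG, 6, JFK, LAX), (IAD, 6, JFK, ATL), (LHR, 13, DEN, ATL), (LHR, 13, HND, ATL), (LHR, 13, LHR, ATL), (LHR, 13, SEA, ATL), (NRT, 6, JFK, SEA)}
Keep only column(s) src, code, hours: {(DEN, LHR, 13), (HND, LHR, 13), (JFK, CDG, 6), (JFK, IAD, 6), (JFK, NRT, 6), (LHR, LHR, 13), (SEA, LHR, 13)}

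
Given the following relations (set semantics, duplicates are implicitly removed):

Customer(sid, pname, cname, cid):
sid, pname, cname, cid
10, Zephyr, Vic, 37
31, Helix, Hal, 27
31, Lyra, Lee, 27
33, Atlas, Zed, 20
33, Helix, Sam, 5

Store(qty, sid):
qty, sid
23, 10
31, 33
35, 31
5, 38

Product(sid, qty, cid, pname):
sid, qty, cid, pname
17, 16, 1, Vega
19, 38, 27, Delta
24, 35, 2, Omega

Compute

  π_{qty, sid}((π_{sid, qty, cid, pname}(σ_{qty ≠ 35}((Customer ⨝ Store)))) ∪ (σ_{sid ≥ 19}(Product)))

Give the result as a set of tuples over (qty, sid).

{(23, 10), (31, 33), (35, 24), (38, 19)}

Natural join on sid: {(10, Zephyr, Vic, 37, 23), (31, Helix, Hal, 27, 35), (31, Lyra, Lee, 27, 35), (33, Atlas, Zed, 20, 31), (33, Helix, Sam, 5, 31)}
Apply σ_{qty ≠ 35}; surviving tuples: {(10, Zephyr, Vic, 37, 23), (33, Atlas, Zed, 20, 31), (33, Helix, Sam, 5, 31)}
Projecting to sid, qty, cid, pname: {(10, 23, 37, Zephyr), (33, 31, 20, Atlas), (33, 31, 5, Helix)}
Apply σ_{sid ≥ 19}; surviving tuples: {(19, 38, 27, Delta), (24, 35, 2, Omega)}
Set union of the two operands is {(10, 23, 37, Zephyr), (19, 38, 27, Delta), (24, 35, 2, Omega), (33, 31, 20, Atlas), (33, 31, 5, Helix)}.
Projecting to qty, sid (1 duplicate(s) eliminated): {(23, 10), (31, 33), (35, 24), (38, 19)}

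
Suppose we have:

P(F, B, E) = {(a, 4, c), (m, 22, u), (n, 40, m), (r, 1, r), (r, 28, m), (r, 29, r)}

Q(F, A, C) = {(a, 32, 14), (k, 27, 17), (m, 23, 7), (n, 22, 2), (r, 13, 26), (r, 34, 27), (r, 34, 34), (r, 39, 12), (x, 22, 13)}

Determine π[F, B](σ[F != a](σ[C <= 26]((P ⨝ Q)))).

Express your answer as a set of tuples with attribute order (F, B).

{(m, 22), (n, 40), (r, 1), (r, 28), (r, 29)}

P ⋈ Q (natural join on F): {(a, 4, c, 32, 14), (m, 22, u, 23, 7), (n, 40, m, 22, 2), (r, 1, r, 13, 26), (r, 1, r, 34, 27), (r, 1, r, 34, 34), (r, 1, r, 39, 12), (r, 28, m, 13, 26), (r, 28, m, 34, 27), (r, 28, m, 34, 34), (r, 28, m, 39, 12), (r, 29, r, 13, 26), (r, 29, r, 34, 27), (r, 29, r, 34, 34), (r, 29, r, 39, 12)}
Apply σ_{C <= 26}; surviving tuples: {(a, 4, c, 32, 14), (m, 22, u, 23, 7), (n, 40, m, 22, 2), (r, 1, r, 13, 26), (r, 1, r, 39, 12), (r, 28, m, 13, 26), (r, 28, m, 39, 12), (r, 29, r, 13, 26), (r, 29, r, 39, 12)}
Apply σ_{F != a}; surviving tuples: {(m, 22, u, 23, 7), (n, 40, m, 22, 2), (r, 1, r, 13, 26), (r, 1, r, 39, 12), (r, 28, m, 13, 26), (r, 28, m, 39, 12), (r, 29, r, 13, 26), (r, 29, r, 39, 12)}
Projecting to F, B (3 duplicate(s) eliminated): {(m, 22), (n, 40), (r, 1), (r, 28), (r, 29)}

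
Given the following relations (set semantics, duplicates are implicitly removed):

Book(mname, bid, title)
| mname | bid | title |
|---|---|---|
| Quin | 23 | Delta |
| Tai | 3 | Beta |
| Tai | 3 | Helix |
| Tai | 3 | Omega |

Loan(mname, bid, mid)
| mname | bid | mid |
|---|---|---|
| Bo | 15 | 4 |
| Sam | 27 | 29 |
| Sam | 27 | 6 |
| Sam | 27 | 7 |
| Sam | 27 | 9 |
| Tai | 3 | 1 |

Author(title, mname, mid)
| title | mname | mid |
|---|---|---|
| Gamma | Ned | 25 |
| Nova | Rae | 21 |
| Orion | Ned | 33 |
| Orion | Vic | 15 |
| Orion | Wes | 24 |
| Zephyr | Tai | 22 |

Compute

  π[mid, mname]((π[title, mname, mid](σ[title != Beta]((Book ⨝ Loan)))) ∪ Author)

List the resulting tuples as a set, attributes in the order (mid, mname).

{(1, Tai), (15, Vic), (21, Rae), (22, Tai), (24, Wes), (25, Ned), (33, Ned)}

Joining Book and Loan on mname, bid yields {(Tai, 3, Beta, 1), (Tai, 3, Helix, 1), (Tai, 3, Omega, 1)}.
Filtering on title != Beta leaves {(Tai, 3, Helix, 1), (Tai, 3, Omega, 1)}.
π_{title, mname, mid} gives {(Helix, Tai, 1), (Omega, Tai, 1)}.
Taking the union: {(Gamma, Ned, 25), (Helix, Tai, 1), (Nova, Rae, 21), (Omega, Tai, 1), (Orion, Ned, 33), (Orion, Vic, 15), (Orion, Wes, 24), (Zephyr, Tai, 22)}
π_{mid, mname} gives {(1, Tai), (15, Vic), (21, Rae), (22, Tai), (24, Wes), (25, Ned), (33, Ned)} (1 duplicate(s) eliminated).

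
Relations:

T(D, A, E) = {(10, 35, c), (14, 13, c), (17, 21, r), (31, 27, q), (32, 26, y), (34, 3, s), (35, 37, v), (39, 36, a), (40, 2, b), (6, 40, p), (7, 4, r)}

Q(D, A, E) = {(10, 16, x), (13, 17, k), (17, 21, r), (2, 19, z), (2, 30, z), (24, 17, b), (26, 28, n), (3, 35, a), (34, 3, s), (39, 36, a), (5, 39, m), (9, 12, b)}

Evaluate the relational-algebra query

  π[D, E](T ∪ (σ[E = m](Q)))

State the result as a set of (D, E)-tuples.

{(10, c), (14, c), (17, r), (31, q), (32, y), (34, s), (35, v), (39, a), (40, b), (5, m), (6, p), (7, r)}

Apply σ_{E = m}; surviving tuples: {(5, 39, m)}
Set union of the two operands is {(10, 35, c), (14, 13, c), (17, 21, r), (31, 27, q), (32, 26, y), (34, 3, s), (35, 37, v), (39, 36, a), (40, 2, b), (5, 39, m), (6, 40, p), (7, 4, r)}.
Projecting to D, E: {(10, c), (14, c), (17, r), (31, q), (32, y), (34, s), (35, v), (39, a), (40, b), (5, m), (6, p), (7, r)}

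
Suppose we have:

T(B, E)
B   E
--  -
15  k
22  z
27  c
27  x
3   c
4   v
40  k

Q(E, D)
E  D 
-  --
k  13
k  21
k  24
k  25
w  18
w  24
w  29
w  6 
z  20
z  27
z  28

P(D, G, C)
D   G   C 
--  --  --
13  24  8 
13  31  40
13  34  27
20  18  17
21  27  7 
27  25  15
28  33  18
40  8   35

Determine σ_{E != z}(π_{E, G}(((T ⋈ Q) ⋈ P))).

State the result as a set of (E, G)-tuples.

{(k, 24), (k, 27), (k, 31), (k, 34)}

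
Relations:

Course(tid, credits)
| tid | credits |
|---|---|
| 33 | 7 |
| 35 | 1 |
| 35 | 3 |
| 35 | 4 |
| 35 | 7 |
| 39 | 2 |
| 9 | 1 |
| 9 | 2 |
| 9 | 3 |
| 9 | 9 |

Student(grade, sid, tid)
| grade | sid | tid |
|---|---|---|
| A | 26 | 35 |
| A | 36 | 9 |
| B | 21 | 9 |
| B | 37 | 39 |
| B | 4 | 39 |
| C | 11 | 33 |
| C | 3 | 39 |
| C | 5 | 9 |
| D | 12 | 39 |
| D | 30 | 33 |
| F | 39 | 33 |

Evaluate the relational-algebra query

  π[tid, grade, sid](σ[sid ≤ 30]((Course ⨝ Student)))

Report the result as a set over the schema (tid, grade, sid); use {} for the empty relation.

{(33, C, 11), (33, D, 30), (35, A, 26), (39, B, 4), (39, C, 3), (39, D, 12), (9, B, 21), (9, C, 5)}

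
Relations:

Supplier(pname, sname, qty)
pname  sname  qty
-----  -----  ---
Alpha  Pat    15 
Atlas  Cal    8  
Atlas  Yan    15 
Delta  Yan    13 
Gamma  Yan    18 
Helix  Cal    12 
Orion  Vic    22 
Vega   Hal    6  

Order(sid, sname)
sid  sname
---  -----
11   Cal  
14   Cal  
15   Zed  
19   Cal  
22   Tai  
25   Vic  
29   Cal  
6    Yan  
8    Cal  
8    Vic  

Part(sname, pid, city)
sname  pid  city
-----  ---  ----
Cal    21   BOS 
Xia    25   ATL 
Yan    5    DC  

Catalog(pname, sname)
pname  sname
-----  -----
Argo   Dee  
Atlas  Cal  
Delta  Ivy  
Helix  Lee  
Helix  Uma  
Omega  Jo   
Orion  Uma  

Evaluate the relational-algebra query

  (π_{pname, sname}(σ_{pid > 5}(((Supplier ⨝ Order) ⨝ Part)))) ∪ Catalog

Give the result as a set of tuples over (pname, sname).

Supplier ⋈ Order (natural join on sname): {(Atlas, Cal, 8, 11), (Atlas, Cal, 8, 14), (Atlas, Cal, 8, 19), (Atlas, Cal, 8, 29), (Atlas, Cal, 8, 8), (Atlas, Yan, 15, 6), (Delta, Yan, 13, 6), (Gamma, Yan, 18, 6), (Helix, Cal, 12, 11), (Helix, Cal, 12, 14), (Helix, Cal, 12, 19), (Helix, Cal, 12, 29), (Helix, Cal, 12, 8), (Orion, Vic, 22, 25), (Orion, Vic, 22, 8)}
(Supplier ⨝ Order) ⋈ Part (natural join on sname): {(Atlas, Cal, 8, 11, 21, BOS), (Atlas, Cal, 8, 14, 21, BOS), (Atlas, Cal, 8, 19, 21, BOS), (Atlas, Cal, 8, 29, 21, BOS), (Atlas, Cal, 8, 8, 21, BOS), (Atlas, Yan, 15, 6, 5, DC), (Delta, Yan, 13, 6, 5, DC), (Gamma, Yan, 18, 6, 5, DC), (Helix, Cal, 12, 11, 21, BOS), (Helix, Cal, 12, 14, 21, BOS), (Helix, Cal, 12, 19, 21, BOS), (Helix, Cal, 12, 29, 21, BOS), (Helix, Cal, 12, 8, 21, BOS)}
σ[pid > 5]: keep tuples satisfying pid > 5 → {(Atlas, Cal, 8, 11, 21, BOS), (Atlas, Cal, 8, 14, 21, BOS), (Atlas, Cal, 8, 19, 21, BOS), (Atlas, Cal, 8, 29, 21, BOS), (Atlas, Cal, 8, 8, 21, BOS), (Helix, Cal, 12, 11, 21, BOS), (Helix, Cal, 12, 14, 21, BOS), (Helix, Cal, 12, 19, 21, BOS), (Helix, Cal, 12, 29, 21, BOS), (Helix, Cal, 12, 8, 21, BOS)}
Projecting to pname, sname (8 duplicate(s) eliminated): {(Atlas, Cal), (Helix, Cal)}
Union: {(Atlas, Cal), (Helix, Cal)} with {(Argo, Dee), (Atlas, Cal), (Delta, Ivy), (Helix, Lee), (Helix, Uma), (Omega, Jo), (Orion, Uma)} → {(Argo, Dee), (Atlas, Cal), (Delta, Ivy), (Helix, Cal), (Helix, Lee), (Helix, Uma), (Omega, Jo), (Orion, Uma)}

{(Argo, Dee), (Atlas, Cal), (Delta, Ivy), (Helix, Cal), (Helix, Lee), (Helix, Uma), (Omega, Jo), (Orion, Uma)}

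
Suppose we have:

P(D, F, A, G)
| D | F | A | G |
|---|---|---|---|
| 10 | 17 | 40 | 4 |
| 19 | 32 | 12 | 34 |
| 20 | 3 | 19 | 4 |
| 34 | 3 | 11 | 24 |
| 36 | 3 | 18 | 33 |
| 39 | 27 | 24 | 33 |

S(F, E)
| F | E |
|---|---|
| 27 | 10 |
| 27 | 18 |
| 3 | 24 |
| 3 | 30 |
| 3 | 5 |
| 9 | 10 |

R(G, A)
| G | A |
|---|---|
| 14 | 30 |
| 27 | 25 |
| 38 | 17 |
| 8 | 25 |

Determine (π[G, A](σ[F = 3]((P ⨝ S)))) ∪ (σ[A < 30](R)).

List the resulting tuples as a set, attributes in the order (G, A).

{(24, 11), (27, 25), (33, 18), (38, 17), (4, 19), (8, 25)}

P ⋈ S (natural join on F): {(20, 3, 19, 4, 24), (20, 3, 19, 4, 30), (20, 3, 19, 4, 5), (34, 3, 11, 24, 24), (34, 3, 11, 24, 30), (34, 3, 11, 24, 5), (36, 3, 18, 33, 24), (36, 3, 18, 33, 30), (36, 3, 18, 33, 5), (39, 27, 24, 33, 10), (39, 27, 24, 33, 18)}
Filtering on F = 3 leaves {(20, 3, 19, 4, 24), (20, 3, 19, 4, 30), (20, 3, 19, 4, 5), (34, 3, 11, 24, 24), (34, 3, 11, 24, 30), (34, 3, 11, 24, 5), (36, 3, 18, 33, 24), (36, 3, 18, 33, 30), (36, 3, 18, 33, 5)}.
Projecting to G, A (6 duplicate(s) eliminated): {(24, 11), (33, 18), (4, 19)}
Filtering on A < 30 leaves {(27, 25), (38, 17), (8, 25)}.
Set union of the two operands is {(24, 11), (27, 25), (33, 18), (38, 17), (4, 19), (8, 25)}.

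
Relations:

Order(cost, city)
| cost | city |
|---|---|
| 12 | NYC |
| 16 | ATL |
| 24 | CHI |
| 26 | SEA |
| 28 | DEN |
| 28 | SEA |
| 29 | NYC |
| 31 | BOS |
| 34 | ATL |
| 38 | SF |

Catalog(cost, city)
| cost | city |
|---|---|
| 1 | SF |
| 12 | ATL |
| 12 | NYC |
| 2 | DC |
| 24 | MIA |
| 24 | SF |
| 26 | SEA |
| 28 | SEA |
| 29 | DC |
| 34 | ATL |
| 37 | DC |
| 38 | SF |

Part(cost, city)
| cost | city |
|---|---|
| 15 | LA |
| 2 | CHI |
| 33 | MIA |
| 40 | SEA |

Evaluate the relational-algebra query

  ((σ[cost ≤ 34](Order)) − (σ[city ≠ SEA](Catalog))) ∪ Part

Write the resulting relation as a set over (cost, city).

{(15, LA), (16, ATL), (2, CHI), (24, CHI), (26, SEA), (28, DEN), (28, SEA), (29, NYC), (31, BOS), (33, MIA), (40, SEA)}

Apply σ_{cost ≤ 34}; surviving tuples: {(12, NYC), (16, ATL), (24, CHI), (26, SEA), (28, DEN), (28, SEA), (29, NYC), (31, BOS), (34, ATL)}
Apply σ_{city ≠ SEA}; surviving tuples: {(1, SF), (12, ATL), (12, NYC), (2, DC), (24, MIA), (24, SF), (29, DC), (34, ATL), (37, DC), (38, SF)}
Difference: {(12, NYC), (16, ATL), (24, CHI), (26, SEA), (28, DEN), (28, SEA), (29, NYC), (31, BOS), (34, ATL)} with {(1, SF), (12, ATL), (12, NYC), (2, DC), (24, MIA), (24, SF), (29, DC), (34, ATL), (37, DC), (38, SF)} → {(16, ATL), (24, CHI), (26, SEA), (28, DEN), (28, SEA), (29, NYC), (31, BOS)}
Union: {(16, ATL), (24, CHI), (26, SEA), (28, DEN), (28, SEA), (29, NYC), (31, BOS)} with {(15, LA), (2, CHI), (33, MIA), (40, SEA)} → {(15, LA), (16, ATL), (2, CHI), (24, CHI), (26, SEA), (28, DEN), (28, SEA), (29, NYC), (31, BOS), (33, MIA), (40, SEA)}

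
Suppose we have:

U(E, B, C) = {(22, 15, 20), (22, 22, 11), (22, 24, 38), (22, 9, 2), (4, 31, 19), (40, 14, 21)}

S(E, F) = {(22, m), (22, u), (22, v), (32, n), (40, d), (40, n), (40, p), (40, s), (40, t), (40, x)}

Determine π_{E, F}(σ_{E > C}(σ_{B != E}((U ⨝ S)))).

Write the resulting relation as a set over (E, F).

Natural join on E: {(22, 15, 20, m), (22, 15, 20, u), (22, 15, 20, v), (22, 22, 11, m), (22, 22, 11, u), (22, 22, 11, v), (22, 24, 38, m), (22, 24, 38, u), (22, 24, 38, v), (22, 9, 2, m), (22, 9, 2, u), (22, 9, 2, v), (40, 14, 21, d), (40, 14, 21, n), (40, 14, 21, p), (40, 14, 21, s), (40, 14, 21, t), (40, 14, 21, x)}
σ[B != E]: keep tuples satisfying B != E → {(22, 15, 20, m), (22, 15, 20, u), (22, 15, 20, v), (22, 24, 38, m), (22, 24, 38, u), (22, 24, 38, v), (22, 9, 2, m), (22, 9, 2, u), (22, 9, 2, v), (40, 14, 21, d), (40, 14, 21, n), (40, 14, 21, p), (40, 14, 21, s), (40, 14, 21, t), (40, 14, 21, x)}
σ[E > C]: keep tuples satisfying E > C → {(22, 15, 20, m), (22, 15, 20, u), (22, 15, 20, v), (22, 9, 2, m), (22, 9, 2, u), (22, 9, 2, v), (40, 14, 21, d), (40, 14, 21, n), (40, 14, 21, p), (40, 14, 21, s), (40, 14, 21, t), (40, 14, 21, x)}
Projecting to E, F (3 duplicate(s) eliminated): {(22, m), (22, u), (22, v), (40, d), (40, n), (40, p), (40, s), (40, t), (40, x)}

{(22, m), (22, u), (22, v), (40, d), (40, n), (40, p), (40, s), (40, t), (40, x)}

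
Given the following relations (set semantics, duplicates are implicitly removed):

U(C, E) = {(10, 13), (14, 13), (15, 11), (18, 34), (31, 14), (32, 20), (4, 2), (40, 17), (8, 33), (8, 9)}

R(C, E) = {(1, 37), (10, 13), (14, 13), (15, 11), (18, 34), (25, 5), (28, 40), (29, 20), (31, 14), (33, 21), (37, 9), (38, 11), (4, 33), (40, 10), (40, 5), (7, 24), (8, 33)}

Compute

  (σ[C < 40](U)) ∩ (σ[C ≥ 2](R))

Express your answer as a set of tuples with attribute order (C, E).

{(10, 13), (14, 13), (15, 11), (18, 34), (31, 14), (8, 33)}

Filtering on C < 40 leaves {(10, 13), (14, 13), (15, 11), (18, 34), (31, 14), (32, 20), (4, 2), (8, 33), (8, 9)}.
Filtering on C ≥ 2 leaves {(10, 13), (14, 13), (15, 11), (18, 34), (25, 5), (28, 40), (29, 20), (31, 14), (33, 21), (37, 9), (38, 11), (4, 33), (40, 10), (40, 5), (7, 24), (8, 33)}.
Intersection: {(10, 13), (14, 13), (15, 11), (18, 34), (31, 14), (32, 20), (4, 2), (8, 33), (8, 9)} with {(10, 13), (14, 13), (15, 11), (18, 34), (25, 5), (28, 40), (29, 20), (31, 14), (33, 21), (37, 9), (38, 11), (4, 33), (40, 10), (40, 5), (7, 24), (8, 33)} → {(10, 13), (14, 13), (15, 11), (18, 34), (31, 14), (8, 33)}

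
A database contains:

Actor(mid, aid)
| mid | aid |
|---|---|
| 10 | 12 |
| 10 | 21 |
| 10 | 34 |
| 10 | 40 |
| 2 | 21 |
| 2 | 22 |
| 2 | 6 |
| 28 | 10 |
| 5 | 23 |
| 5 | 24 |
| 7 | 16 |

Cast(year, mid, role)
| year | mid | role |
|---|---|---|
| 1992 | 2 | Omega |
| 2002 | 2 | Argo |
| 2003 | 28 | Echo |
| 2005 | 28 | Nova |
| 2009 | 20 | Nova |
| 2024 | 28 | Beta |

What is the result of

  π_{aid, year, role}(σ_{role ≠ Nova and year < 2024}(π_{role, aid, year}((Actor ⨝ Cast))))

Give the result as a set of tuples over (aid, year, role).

{(10, 2003, Echo), (21, 1992, Omega), (21, 2002, Argo), (22, 1992, Omega), (22, 2002, Argo), (6, 1992, Omega), (6, 2002, Argo)}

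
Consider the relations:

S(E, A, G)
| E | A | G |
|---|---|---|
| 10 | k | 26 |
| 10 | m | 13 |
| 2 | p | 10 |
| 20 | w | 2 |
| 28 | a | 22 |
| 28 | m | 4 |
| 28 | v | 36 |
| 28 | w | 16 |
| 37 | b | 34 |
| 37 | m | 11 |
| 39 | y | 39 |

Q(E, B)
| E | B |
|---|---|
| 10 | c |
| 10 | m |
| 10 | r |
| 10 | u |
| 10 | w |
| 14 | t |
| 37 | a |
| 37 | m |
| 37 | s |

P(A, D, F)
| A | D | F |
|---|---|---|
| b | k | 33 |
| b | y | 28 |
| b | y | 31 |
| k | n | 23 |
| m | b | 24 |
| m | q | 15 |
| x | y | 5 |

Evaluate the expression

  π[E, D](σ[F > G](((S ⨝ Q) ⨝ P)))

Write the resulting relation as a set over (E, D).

{(10, b), (10, q), (37, b), (37, q)}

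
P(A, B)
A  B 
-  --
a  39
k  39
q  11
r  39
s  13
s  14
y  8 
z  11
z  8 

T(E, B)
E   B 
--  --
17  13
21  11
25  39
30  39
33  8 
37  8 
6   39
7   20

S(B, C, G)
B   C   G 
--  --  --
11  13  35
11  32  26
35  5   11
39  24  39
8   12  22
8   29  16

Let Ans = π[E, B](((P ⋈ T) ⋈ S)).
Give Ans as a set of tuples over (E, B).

Natural join on B: {(a, 39, 25), (a, 39, 30), (a, 39, 6), (k, 39, 25), (k, 39, 30), (k, 39, 6), (q, 11, 21), (r, 39, 25), (r, 39, 30), (r, 39, 6), (s, 13, 17), (y, 8, 33), (y, 8, 37), (z, 11, 21), (z, 8, 33), (z, 8, 37)}
Natural join on B: {(a, 39, 25, 24, 39), (a, 39, 30, 24, 39), (a, 39, 6, 24, 39), (k, 39, 25, 24, 39), (k, 39, 30, 24, 39), (k, 39, 6, 24, 39), (q, 11, 21, 13, 35), (q, 11, 21, 32, 26), (r, 39, 25, 24, 39), (r, 39, 30, 24, 39), (r, 39, 6, 24, 39), (y, 8, 33, 12, 22), (y, 8, 33, 29, 16), (y, 8, 37, 12, 22), (y, 8, 37, 29, 16), (z, 11, 21, 13, 35), (z, 11, 21, 32, 26), (z, 8, 33, 12, 22), (z, 8, 33, 29, 16), (z, 8, 37, 12, 22), (z, 8, 37, 29, 16)}
π[E, B]: project onto (E, B) (15 duplicate(s) eliminated) → {(21, 11), (25, 39), (30, 39), (33, 8), (37, 8), (6, 39)}

{(21, 11), (25, 39), (30, 39), (33, 8), (37, 8), (6, 39)}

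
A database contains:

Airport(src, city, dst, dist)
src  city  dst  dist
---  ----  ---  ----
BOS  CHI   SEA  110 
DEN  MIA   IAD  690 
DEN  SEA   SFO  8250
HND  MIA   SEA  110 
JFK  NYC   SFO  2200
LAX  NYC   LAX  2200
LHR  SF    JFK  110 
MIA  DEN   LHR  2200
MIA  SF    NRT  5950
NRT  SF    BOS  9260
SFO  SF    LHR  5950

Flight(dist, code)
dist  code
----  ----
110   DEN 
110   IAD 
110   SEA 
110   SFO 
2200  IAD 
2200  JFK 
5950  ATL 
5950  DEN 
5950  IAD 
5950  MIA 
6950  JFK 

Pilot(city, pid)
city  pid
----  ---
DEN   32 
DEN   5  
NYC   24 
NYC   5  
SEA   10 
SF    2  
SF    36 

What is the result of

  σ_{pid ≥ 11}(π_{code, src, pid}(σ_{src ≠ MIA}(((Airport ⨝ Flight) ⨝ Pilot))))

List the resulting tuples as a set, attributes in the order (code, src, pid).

{(ATL, SFO, 36), (DEN, LHR, 36), (DEN, SFO, 36), (IAD, JFK, 24), (IAD, LAX, 24), (IAD, LHR, 36), (IAD, SFO, 36), (JFK, JFK, 24), (JFK, LAX, 24), (MIA, SFO, 36), (SEA, LHR, 36), (SFO, LHR, 36)}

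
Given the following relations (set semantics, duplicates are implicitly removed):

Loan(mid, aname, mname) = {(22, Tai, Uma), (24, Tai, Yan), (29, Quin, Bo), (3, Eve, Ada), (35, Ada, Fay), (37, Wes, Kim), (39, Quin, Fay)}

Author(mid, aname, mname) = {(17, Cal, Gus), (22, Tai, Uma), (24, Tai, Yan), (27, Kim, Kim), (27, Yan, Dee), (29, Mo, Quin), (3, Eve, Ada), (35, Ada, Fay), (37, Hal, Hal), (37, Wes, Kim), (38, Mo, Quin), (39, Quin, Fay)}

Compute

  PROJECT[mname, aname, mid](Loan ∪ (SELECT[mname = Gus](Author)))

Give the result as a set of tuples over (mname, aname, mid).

{(Ada, Eve, 3), (Bo, Quin, 29), (Fay, Ada, 35), (Fay, Quin, 39), (Gus, Cal, 17), (Kim, Wes, 37), (Uma, Tai, 22), (Yan, Tai, 24)}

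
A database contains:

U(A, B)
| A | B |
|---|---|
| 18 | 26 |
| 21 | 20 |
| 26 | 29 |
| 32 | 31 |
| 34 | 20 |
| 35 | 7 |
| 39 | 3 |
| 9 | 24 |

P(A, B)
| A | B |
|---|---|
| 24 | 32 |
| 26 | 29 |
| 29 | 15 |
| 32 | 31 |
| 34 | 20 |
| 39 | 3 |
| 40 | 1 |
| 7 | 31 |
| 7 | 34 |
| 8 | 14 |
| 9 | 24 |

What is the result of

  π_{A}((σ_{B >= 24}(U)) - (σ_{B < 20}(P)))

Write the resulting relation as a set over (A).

{18, 26, 32, 9}

σ[B >= 24]: keep tuples satisfying B >= 24 → {(18, 26), (26, 29), (32, 31), (9, 24)}
σ[B < 20]: keep tuples satisfying B < 20 → {(29, 15), (39, 3), (40, 1), (8, 14)}
Set difference of the two operands is {(18, 26), (26, 29), (32, 31), (9, 24)}.
Projecting to A: {18, 26, 32, 9}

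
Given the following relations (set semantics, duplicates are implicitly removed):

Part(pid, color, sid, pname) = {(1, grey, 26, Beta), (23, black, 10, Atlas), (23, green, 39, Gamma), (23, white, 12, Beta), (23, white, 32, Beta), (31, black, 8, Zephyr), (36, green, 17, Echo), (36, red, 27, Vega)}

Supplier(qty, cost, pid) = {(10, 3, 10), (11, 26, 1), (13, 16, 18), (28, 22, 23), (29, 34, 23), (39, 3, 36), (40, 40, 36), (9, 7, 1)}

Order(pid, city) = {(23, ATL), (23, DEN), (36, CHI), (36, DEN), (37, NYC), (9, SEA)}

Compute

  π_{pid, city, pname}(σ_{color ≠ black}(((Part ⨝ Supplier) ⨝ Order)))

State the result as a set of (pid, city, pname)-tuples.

Natural join on pid: {(1, grey, 26, Beta, 11, 26), (1, grey, 26, Beta, 9, 7), (23, black, 10, Atlas, 28, 22), (23, black, 10, Atlas, 29, 34), (23, green, 39, Gamma, 28, 22), (23, green, 39, Gamma, 29, 34), (23, white, 12, Beta, 28, 22), (23, white, 12, Beta, 29, 34), (23, white, 32, Beta, 28, 22), (23, white, 32, Beta, 29, 34), (36, green, 17, Echo, 39, 3), (36, green, 17, Echo, 40, 40), (36, red, 27, Vega, 39, 3), (36, red, 27, Vega, 40, 40)}
Natural join on pid: {(23, black, 10, Atlas, 28, 22, ATL), (23, black, 10, Atlas, 28, 22, DEN), (23, black, 10, Atlas, 29, 34, ATL), (23, black, 10, Atlas, 29, 34, DEN), (23, green, 39, Gamma, 28, 22, ATL), (23, green, 39, Gamma, 28, 22, DEN), (23, green, 39, Gamma, 29, 34, ATL), (23, green, 39, Gamma, 29, 34, DEN), (23, white, 12, Beta, 28, 22, ATL), (23, white, 12, Beta, 28, 22, DEN), (23, white, 12, Beta, 29, 34, ATL), (23, white, 12, Beta, 29, 34, DEN), (23, white, 32, Beta, 28, 22, ATL), (23, white, 32, Beta, 28, 22, DEN), (23, white, 32, Beta, 29, 34, ATL), (23, white, 32, Beta, 29, 34, DEN), (36, green, 17, Echo, 39, 3, CHI), (36, green, 17, Echo, 39, 3, DEN), (36, green, 17, Echo, 40, 40, CHI), (36, green, 17, Echo, 40, 40, DEN), (36, red, 27, Vega, 39, 3, CHI), (36, red, 27, Vega, 39, 3, DEN), (36, red, 27, Vega, 40, 40, CHI), (36, red, 27, Vega, 40, 40, DEN)}
Filtering on color ≠ black leaves {(23, green, 39, Gamma, 28, 22, ATL), (23, green, 39, Gamma, 28, 22, DEN), (23, green, 39, Gamma, 29, 34, ATL), (23, green, 39, Gamma, 29, 34, DEN), (23, white, 12, Beta, 28, 22, ATL), (23, white, 12, Beta, 28, 22, DEN), (23, white, 12, Beta, 29, 34, ATL), (23, white, 12, Beta, 29, 34, DEN), (23, white, 32, Beta, 28, 22, ATL), (23, white, 32, Beta, 28, 22, DEN), (23, white, 32, Beta, 29, 34, ATL), (23, white, 32, Beta, 29, 34, DEN), (36, green, 17, Echo, 39, 3, CHI), (36, green, 17, Echo, 39, 3, DEN), (36, green, 17, Echo, 40, 40, CHI), (36, green, 17, Echo, 40, 40, DEN), (36, red, 27, Vega, 39, 3, CHI), (36, red, 27, Vega, 39, 3, DEN), (36, red, 27, Vega, 40, 40, CHI), (36, red, 27, Vega, 40, 40, DEN)}.
Keep only column(s) pid, city, pname (12 duplicate(s) eliminated): {(23, ATL, Beta), (23, ATL, Gamma), (23, DEN, Beta), (23, DEN, Gamma), (36, CHI, Echo), (36, CHI, Vega), (36, DEN, Echo), (36, DEN, Vega)}

{(23, ATL, Beta), (23, ATL, Gamma), (23, DEN, Beta), (23, DEN, Gamma), (36, CHI, Echo), (36, CHI, Vega), (36, DEN, Echo), (36, DEN, Vega)}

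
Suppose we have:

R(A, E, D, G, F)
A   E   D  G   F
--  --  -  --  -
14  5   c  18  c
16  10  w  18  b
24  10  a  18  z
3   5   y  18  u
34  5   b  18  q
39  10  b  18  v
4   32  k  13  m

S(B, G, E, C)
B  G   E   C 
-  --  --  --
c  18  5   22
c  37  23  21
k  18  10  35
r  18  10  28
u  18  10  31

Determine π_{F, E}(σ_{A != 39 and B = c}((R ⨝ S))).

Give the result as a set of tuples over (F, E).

R ⋈ S (natural join on E, G): {(14, 5, c, 18, c, c, 22), (16, 10, w, 18, b, k, 35), (16, 10, w, 18, b, r, 28), (16, 10, w, 18, b, u, 31), (24, 10, a, 18, z, k, 35), (24, 10, a, 18, z, r, 28), (24, 10, a, 18, z, u, 31), (3, 5, y, 18, u, c, 22), (34, 5, b, 18, q, c, 22), (39, 10, b, 18, v, k, 35), (39, 10, b, 18, v, r, 28), (39, 10, b, 18, v, u, 31)}
Apply σ_{A != 39 and B = c}; surviving tuples: {(14, 5, c, 18, c, c, 22), (3, 5, y, 18, u, c, 22), (34, 5, b, 18, q, c, 22)}
π_{F, E} gives {(c, 5), (q, 5), (u, 5)}.

{(c, 5), (q, 5), (u, 5)}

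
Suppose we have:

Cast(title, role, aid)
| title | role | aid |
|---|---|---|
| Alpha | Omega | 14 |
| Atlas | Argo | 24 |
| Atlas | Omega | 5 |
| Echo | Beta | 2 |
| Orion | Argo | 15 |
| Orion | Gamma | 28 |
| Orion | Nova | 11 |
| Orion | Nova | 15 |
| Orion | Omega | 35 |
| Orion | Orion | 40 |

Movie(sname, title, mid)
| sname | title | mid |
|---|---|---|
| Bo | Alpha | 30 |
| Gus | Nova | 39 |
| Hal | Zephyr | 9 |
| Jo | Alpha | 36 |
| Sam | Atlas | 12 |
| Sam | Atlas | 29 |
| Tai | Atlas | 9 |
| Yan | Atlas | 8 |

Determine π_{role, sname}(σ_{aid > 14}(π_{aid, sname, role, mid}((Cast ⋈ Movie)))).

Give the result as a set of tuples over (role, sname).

Cast ⋈ Movie (natural join on title): {(Alpha, Omega, 14, Bo, 30), (Alpha, Omega, 14, Jo, 36), (Atlas, Argo, 24, Sam, 12), (Atlas, Argo, 24, Sam, 29), (Atlas, Argo, 24, Tai, 9), (Atlas, Argo, 24, Yan, 8), (Atlas, Omega, 5, Sam, 12), (Atlas, Omega, 5, Sam, 29), (Atlas, Omega, 5, Tai, 9), (Atlas, Omega, 5, Yan, 8)}
Projecting to aid, sname, role, mid: {(14, Bo, Omega, 30), (14, Jo, Omega, 36), (24, Sam, Argo, 12), (24, Sam, Argo, 29), (24, Tai, Argo, 9), (24, Yan, Argo, 8), (5, Sam, Omega, 12), (5, Sam, Omega, 29), (5, Tai, Omega, 9), (5, Yan, Omega, 8)}
Selection aid > 14: {(24, Sam, Argo, 12), (24, Sam, Argo, 29), (24, Tai, Argo, 9), (24, Yan, Argo, 8)}
Projecting to role, sname (1 duplicate(s) eliminated): {(Argo, Sam), (Argo, Tai), (Argo, Yan)}

{(Argo, Sam), (Argo, Tai), (Argo, Yan)}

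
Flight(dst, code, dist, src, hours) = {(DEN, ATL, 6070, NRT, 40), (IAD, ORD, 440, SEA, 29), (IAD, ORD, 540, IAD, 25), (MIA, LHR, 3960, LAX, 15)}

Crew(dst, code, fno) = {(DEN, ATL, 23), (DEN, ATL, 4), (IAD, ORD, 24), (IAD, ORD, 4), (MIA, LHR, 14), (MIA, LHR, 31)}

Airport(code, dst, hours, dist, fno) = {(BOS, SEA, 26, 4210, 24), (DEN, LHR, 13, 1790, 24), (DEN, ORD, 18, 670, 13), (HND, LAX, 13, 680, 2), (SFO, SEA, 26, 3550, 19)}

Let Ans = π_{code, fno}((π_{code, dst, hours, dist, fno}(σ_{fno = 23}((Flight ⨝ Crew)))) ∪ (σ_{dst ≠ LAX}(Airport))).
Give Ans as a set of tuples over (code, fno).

{(ATL, 23), (BOS, 24), (DEN, 13), (DEN, 24), (SFO, 19)}

Joining Flight and Crew on dst, code yields {(DEN, ATL, 6070, NRT, 40, 23), (DEN, ATL, 6070, NRT, 40, 4), (IAD, ORD, 440, SEA, 29, 24), (IAD, ORD, 440, SEA, 29, 4), (IAD, ORD, 540, IAD, 25, 24), (IAD, ORD, 540, IAD, 25, 4), (MIA, LHR, 3960, LAX, 15, 14), (MIA, LHR, 3960, LAX, 15, 31)}.
Apply σ_{fno = 23}; surviving tuples: {(DEN, ATL, 6070, NRT, 40, 23)}
π_{code, dst, hours, dist, fno} gives {(ATL, DEN, 40, 6070, 23)}.
Apply σ_{dst ≠ LAX}; surviving tuples: {(BOS, SEA, 26, 4210, 24), (DEN, LHR, 13, 1790, 24), (DEN, ORD, 18, 670, 13), (SFO, SEA, 26, 3550, 19)}
Union: {(ATL, DEN, 40, 6070, 23)} with {(BOS, SEA, 26, 4210, 24), (DEN, LHR, 13, 1790, 24), (DEN, ORD, 18, 670, 13), (SFO, SEA, 26, 3550, 19)} → {(ATL, DEN, 40, 6070, 23), (BOS, SEA, 26, 4210, 24), (DEN, LHR, 13, 1790, 24), (DEN, ORD, 18, 670, 13), (SFO, SEA, 26, 3550, 19)}
π_{code, fno} gives {(ATL, 23), (BOS, 24), (DEN, 13), (DEN, 24), (SFO, 19)}.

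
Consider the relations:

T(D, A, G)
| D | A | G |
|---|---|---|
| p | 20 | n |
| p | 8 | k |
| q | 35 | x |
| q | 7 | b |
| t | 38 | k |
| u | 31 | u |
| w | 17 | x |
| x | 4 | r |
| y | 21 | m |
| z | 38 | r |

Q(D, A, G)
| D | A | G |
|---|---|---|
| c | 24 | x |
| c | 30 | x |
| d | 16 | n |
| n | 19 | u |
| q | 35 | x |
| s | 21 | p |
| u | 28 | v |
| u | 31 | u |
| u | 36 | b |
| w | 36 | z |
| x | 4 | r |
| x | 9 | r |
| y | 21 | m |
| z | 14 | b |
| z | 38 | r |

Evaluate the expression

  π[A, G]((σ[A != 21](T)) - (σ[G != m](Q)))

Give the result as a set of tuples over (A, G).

{(17, x), (20, n), (38, k), (7, b), (8, k)}

σ[A != 21]: keep tuples satisfying A != 21 → {(p, 20, n), (p, 8, k), (q, 35, x), (q, 7, b), (t, 38, k), (u, 31, u), (w, 17, x), (x, 4, r), (z, 38, r)}
σ[G != m]: keep tuples satisfying G != m → {(c, 24, x), (c, 30, x), (d, 16, n), (n, 19, u), (q, 35, x), (s, 21, p), (u, 28, v), (u, 31, u), (u, 36, b), (w, 36, z), (x, 4, r), (x, 9, r), (z, 14, b), (z, 38, r)}
Difference: {(p, 20, n), (p, 8, k), (q, 35, x), (q, 7, b), (t, 38, k), (u, 31, u), (w, 17, x), (x, 4, r), (z, 38, r)} with {(c, 24, x), (c, 30, x), (d, 16, n), (n, 19, u), (q, 35, x), (s, 21, p), (u, 28, v), (u, 31, u), (u, 36, b), (w, 36, z), (x, 4, r), (x, 9, r), (z, 14, b), (z, 38, r)} → {(p, 20, n), (p, 8, k), (q, 7, b), (t, 38, k), (w, 17, x)}
π[A, G]: project onto (A, G) → {(17, x), (20, n), (38, k), (7, b), (8, k)}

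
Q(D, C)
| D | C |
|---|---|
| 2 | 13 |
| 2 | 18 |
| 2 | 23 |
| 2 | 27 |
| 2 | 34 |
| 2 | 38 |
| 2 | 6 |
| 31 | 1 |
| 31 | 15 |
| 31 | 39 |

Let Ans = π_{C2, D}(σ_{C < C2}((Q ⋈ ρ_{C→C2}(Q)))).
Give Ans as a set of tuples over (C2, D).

{(13, 2), (15, 31), (18, 2), (23, 2), (27, 2), (34, 2), (38, 2), (39, 31)}

ρ[C→C2]: schema becomes (D, C2); tuples unchanged.
Natural join on D: {(2, 13, 13), (2, 13, 18), (2, 13, 23), (2, 13, 27), (2, 13, 34), (2, 13, 38), (2, 13, 6), (2, 18, 13), (2, 18, 18), (2, 18, 23), (2, 18, 27), (2, 18, 34), (2, 18, 38), (2, 18, 6), (2, 23, 13), (2, 23, 18), (2, 23, 23), (2, 23, 27), (2, 23, 34), (2, 23, 38), (2, 23, 6), (2, 27, 13), (2, 27, 18), (2, 27, 23), (2, 27, 27), (2, 27, 34), (2, 27, 38), (2, 27, 6), (2, 34, 13), (2, 34, 18), (2, 34, 23), (2, 34, 27), (2, 34, 34), (2, 34, 38), (2, 34, 6), (2, 38, 13), (2, 38, 18), (2, 38, 23), (2, 38, 27), (2, 38, 34), (2, 38, 38), (2, 38, 6), (2, 6, 13), (2, 6, 18), (2, 6, 23), (2, 6, 27), (2, 6, 34), (2, 6, 38), (2, 6, 6), (31, 1, 1), (31, 1, 15), (31, 1, 39), (31, 15, 1), (31, 15, 15), (31, 15, 39), (31, 39, 1), (31, 39, 15), (31, 39, 39)}
Filtering on C < C2 leaves {(2, 13, 18), (2, 13, 23), (2, 13, 27), (2, 13, 34), (2, 13, 38), (2, 18, 23), (2, 18, 27), (2, 18, 34), (2, 18, 38), (2, 23, 27), (2, 23, 34), (2, 23, 38), (2, 27, 34), (2, 27, 38), (2, 34, 38), (2, 6, 13), (2, 6, 18), (2, 6, 23), (2, 6, 27), (2, 6, 34), (2, 6, 38), (31, 1, 15), (31, 1, 39), (31, 15, 39)}.
π_{C2, D} gives {(13, 2), (15, 31), (18, 2), (23, 2), (27, 2), (34, 2), (38, 2), (39, 31)} (16 duplicate(s) eliminated).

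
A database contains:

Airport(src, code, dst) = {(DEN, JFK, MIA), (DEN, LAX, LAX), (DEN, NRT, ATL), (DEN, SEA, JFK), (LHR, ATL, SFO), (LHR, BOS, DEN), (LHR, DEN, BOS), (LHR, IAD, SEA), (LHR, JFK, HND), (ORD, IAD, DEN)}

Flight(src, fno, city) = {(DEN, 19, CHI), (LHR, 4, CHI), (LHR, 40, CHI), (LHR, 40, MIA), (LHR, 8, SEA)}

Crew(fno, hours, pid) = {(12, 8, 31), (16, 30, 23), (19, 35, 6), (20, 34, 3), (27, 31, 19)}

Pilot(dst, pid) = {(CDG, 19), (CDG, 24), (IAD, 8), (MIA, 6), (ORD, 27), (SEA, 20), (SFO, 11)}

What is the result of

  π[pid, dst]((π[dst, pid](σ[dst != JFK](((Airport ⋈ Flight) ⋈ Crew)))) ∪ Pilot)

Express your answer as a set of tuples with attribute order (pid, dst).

{(11, SFO), (19, CDG), (20, SEA), (24, CDG), (27, ORD), (6, ATL), (6, LAX), (6, MIA), (8, IAD)}

Joining Airport and Flight on src yields {(DEN, JFK, MIA, 19, CHI), (DEN, LAX, LAX, 19, CHI), (DEN, NRT, ATL, 19, CHI), (DEN, SEA, JFK, 19, CHI), (LHR, ATL, SFO, 4, CHI), (LHR, ATL, SFO, 40, CHI), (LHR, ATL, SFO, 40, MIA), (LHR, ATL, SFO, 8, SEA), (LHR, BOS, DEN, 4, CHI), (LHR, BOS, DEN, 40, CHI), (LHR, BOS, DEN, 40, MIA), (LHR, BOS, DEN, 8, SEA), (LHR, DEN, BOS, 4, CHI), (LHR, DEN, BOS, 40, CHI), (LHR, DEN, BOS, 40, MIA), (LHR, DEN, BOS, 8, SEA), (LHR, IAD, SEA, 4, CHI), (LHR, IAD, SEA, 40, CHI), (LHR, IAD, SEA, 40, MIA), (LHR, IAD, SEA, 8, SEA), (LHR, JFK, HND, 4, CHI), (LHR, JFK, HND, 40, CHI), (LHR, JFK, HND, 40, MIA), (LHR, JFK, HND, 8, SEA)}.
Joining (Airport ⋈ Flight) and Crew on fno yields {(DEN, JFK, MIA, 19, CHI, 35, 6), (DEN, LAX, LAX, 19, CHI, 35, 6), (DEN, NRT, ATL, 19, CHI, 35, 6), (DEN, SEA, JFK, 19, CHI, 35, 6)}.
Selection dst != JFK: {(DEN, JFK, MIA, 19, CHI, 35, 6), (DEN, LAX, LAX, 19, CHI, 35, 6), (DEN, NRT, ATL, 19, CHI, 35, 6)}
Keep only column(s) dst, pid: {(ATL, 6), (LAX, 6), (MIA, 6)}
Set union of the two operands is {(ATL, 6), (CDG, 19), (CDG, 24), (IAD, 8), (LAX, 6), (MIA, 6), (ORD, 27), (SEA, 20), (SFO, 11)}.
Keep only column(s) pid, dst: {(11, SFO), (19, CDG), (20, SEA), (24, CDG), (27, ORD), (6, ATL), (6, LAX), (6, MIA), (8, IAD)}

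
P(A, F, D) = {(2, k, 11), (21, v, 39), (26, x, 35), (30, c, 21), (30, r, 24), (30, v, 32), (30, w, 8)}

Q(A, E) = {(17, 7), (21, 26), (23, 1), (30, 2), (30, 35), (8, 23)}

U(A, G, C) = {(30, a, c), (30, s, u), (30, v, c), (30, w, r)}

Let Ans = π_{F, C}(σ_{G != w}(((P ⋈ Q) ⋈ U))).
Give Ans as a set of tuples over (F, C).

{(c, c), (c, u), (r, c), (r, u), (v, c), (v, u), (w, c), (w, u)}

P ⋈ Q (natural join on A): {(21, v, 39, 26), (30, c, 21, 2), (30, c, 21, 35), (30, r, 24, 2), (30, r, 24, 35), (30, v, 32, 2), (30, v, 32, 35), (30, w, 8, 2), (30, w, 8, 35)}
(P ⋈ Q) ⋈ U (natural join on A): {(30, c, 21, 2, a, c), (30, c, 21, 2, s, u), (30, c, 21, 2, v, c), (30, c, 21, 2, w, r), (30, c, 21, 35, a, c), (30, c, 21, 35, s, u), (30, c, 21, 35, v, c), (30, c, 21, 35, w, r), (30, r, 24, 2, a, c), (30, r, 24, 2, s, u), (30, r, 24, 2, v, c), (30, r, 24, 2, w, r), (30, r, 24, 35, a, c), (30, r, 24, 35, s, u), (30, r, 24, 35, v, c), (30, r, 24, 35, w, r), (30, v, 32, 2, a, c), (30, v, 32, 2, s, u), (30, v, 32, 2, v, c), (30, v, 32, 2, w, r), (30, v, 32, 35, a, c), (30, v, 32, 35, s, u), (30, v, 32, 35, v, c), (30, v, 32, 35, w, r), (30, w, 8, 2, a, c), (30, w, 8, 2, s, u), (30, w, 8, 2, v, c), (30, w, 8, 2, w, r), (30, w, 8, 35, a, c), (30, w, 8, 35, s, u), (30, w, 8, 35, v, c), (30, w, 8, 35, w, r)}
Filtering on G != w leaves {(30, c, 21, 2, a, c), (30, c, 21, 2, s, u), (30, c, 21, 2, v, c), (30, c, 21, 35, a, c), (30, c, 21, 35, s, u), (30, c, 21, 35, v, c), (30, r, 24, 2, a, c), (30, r, 24, 2, s, u), (30, r, 24, 2, v, c), (30, r, 24, 35, a, c), (30, r, 24, 35, s, u), (30, r, 24, 35, v, c), (30, v, 32, 2, a, c), (30, v, 32, 2, s, u), (30, v, 32, 2, v, c), (30, v, 32, 35, a, c), (30, v, 32, 35, s, u), (30, v, 32, 35, v, c), (30, w, 8, 2, a, c), (30, w, 8, 2, s, u), (30, w, 8, 2, v, c), (30, w, 8, 35, a, c), (30, w, 8, 35, s, u), (30, w, 8, 35, v, c)}.
Projecting to F, C (16 duplicate(s) eliminated): {(c, c), (c, u), (r, c), (r, u), (v, c), (v, u), (w, c), (w, u)}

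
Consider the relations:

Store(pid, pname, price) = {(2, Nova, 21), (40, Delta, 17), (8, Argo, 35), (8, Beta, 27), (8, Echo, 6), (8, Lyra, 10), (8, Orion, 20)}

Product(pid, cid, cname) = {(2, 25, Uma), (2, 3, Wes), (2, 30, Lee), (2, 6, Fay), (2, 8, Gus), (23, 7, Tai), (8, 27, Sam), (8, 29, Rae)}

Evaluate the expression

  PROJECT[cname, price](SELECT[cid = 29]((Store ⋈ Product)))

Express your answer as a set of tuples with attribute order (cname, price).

{(Rae, 10), (Rae, 20), (Rae, 27), (Rae, 35), (Rae, 6)}

Natural join on pid: {(2, Nova, 21, 25, Uma), (2, Nova, 21, 3, Wes), (2, Nova, 21, 30, Lee), (2, Nova, 21, 6, Fay), (2, Nova, 21, 8, Gus), (8, Argo, 35, 27, Sam), (8, Argo, 35, 29, Rae), (8, Beta, 27, 27, Sam), (8, Beta, 27, 29, Rae), (8, Echo, 6, 27, Sam), (8, Echo, 6, 29, Rae), (8, Lyra, 10, 27, Sam), (8, Lyra, 10, 29, Rae), (8, Orion, 20, 27, Sam), (8, Orion, 20, 29, Rae)}
Selection cid = 29: {(8, Argo, 35, 29, Rae), (8, Beta, 27, 29, Rae), (8, Echo, 6, 29, Rae), (8, Lyra, 10, 29, Rae), (8, Orion, 20, 29, Rae)}
π_{cname, price} gives {(Rae, 10), (Rae, 20), (Rae, 27), (Rae, 35), (Rae, 6)}.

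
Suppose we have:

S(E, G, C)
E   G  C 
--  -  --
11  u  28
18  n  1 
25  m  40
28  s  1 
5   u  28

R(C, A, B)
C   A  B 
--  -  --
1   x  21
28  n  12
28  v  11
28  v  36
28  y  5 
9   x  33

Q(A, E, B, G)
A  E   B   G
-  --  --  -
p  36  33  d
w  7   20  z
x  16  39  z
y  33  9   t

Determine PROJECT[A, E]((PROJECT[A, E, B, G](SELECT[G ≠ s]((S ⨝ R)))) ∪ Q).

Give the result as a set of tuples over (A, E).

Natural join on C: {(11, u, 28, n, 12), (11, u, 28, v, 11), (11, u, 28, v, 36), (11, u, 28, y, 5), (18, n, 1, x, 21), (28, s, 1, x, 21), (5, u, 28, n, 12), (5, u, 28, v, 11), (5, u, 28, v, 36), (5, u, 28, y, 5)}
Filtering on G ≠ s leaves {(11, u, 28, n, 12), (11, u, 28, v, 11), (11, u, 28, v, 36), (11, u, 28, y, 5), (18, n, 1, x, 21), (5, u, 28, n, 12), (5, u, 28, v, 11), (5, u, 28, v, 36), (5, u, 28, y, 5)}.
Projecting to A, E, B, G: {(n, 11, 12, u), (n, 5, 12, u), (v, 11, 11, u), (v, 11, 36, u), (v, 5, 11, u), (v, 5, 36, u), (x, 18, 21, n), (y, 11, 5, u), (y, 5, 5, u)}
Taking the union: {(n, 11, 12, u), (n, 5, 12, u), (p, 36, 33, d), (v, 11, 11, u), (v, 11, 36, u), (v, 5, 11, u), (v, 5, 36, u), (w, 7, 20, z), (x, 16, 39, z), (x, 18, 21, n), (y, 11, 5, u), (y, 33, 9, t), (y, 5, 5, u)}
Projecting to A, E (2 duplicate(s) eliminated): {(n, 11), (n, 5), (p, 36), (v, 11), (v, 5), (w, 7), (x, 16), (x, 18), (y, 11), (y, 33), (y, 5)}

{(n, 11), (n, 5), (p, 36), (v, 11), (v, 5), (w, 7), (x, 16), (x, 18), (y, 11), (y, 33), (y, 5)}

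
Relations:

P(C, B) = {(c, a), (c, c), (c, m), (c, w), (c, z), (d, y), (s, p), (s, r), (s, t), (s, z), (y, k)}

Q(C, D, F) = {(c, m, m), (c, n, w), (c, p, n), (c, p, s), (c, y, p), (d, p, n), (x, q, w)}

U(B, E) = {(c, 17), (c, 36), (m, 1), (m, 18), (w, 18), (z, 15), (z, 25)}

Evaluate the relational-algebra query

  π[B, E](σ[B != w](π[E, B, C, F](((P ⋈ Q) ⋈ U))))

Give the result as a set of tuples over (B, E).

{(c, 17), (c, 36), (m, 1), (m, 18), (z, 15), (z, 25)}

Joining P and Q on C yields {(c, a, m, m), (c, a, n, w), (c, a, p, n), (c, a, p, s), (c, a, y, p), (c, c, m, m), (c, c, n, w), (c, c, p, n), (c, c, p, s), (c, c, y, p), (c, m, m, m), (c, m, n, w), (c, m, p, n), (c, m, p, s), (c, m, y, p), (c, w, m, m), (c, w, n, w), (c, w, p, n), (c, w, p, s), (c, w, y, p), (c, z, m, m), (c, z, n, w), (c, z, p, n), (c, z, p, s), (c, z, y, p), (d, y, p, n)}.
Joining (P ⋈ Q) and U on B yields {(c, c, m, m, 17), (c, c, m, m, 36), (c, c, n, w, 17), (c, c, n, w, 36), (c, c, p, n, 17), (c, c, p, n, 36), (c, c, p, s, 17), (c, c, p, s, 36), (c, c, y, p, 17), (c, c, y, p, 36), (c, m, m, m, 1), (c, m, m, m, 18), (c, m, n, w, 1), (c, m, n, w, 18), (c, m, p, n, 1), (c, m, p, n, 18), (c, m, p, s, 1), (c, m, p, s, 18), (c, m, y, p, 1), (c, m, y, p, 18), (c, w, m, m, 18), (c, w, n, w, 18), (c, w, p, n, 18), (c, w, p, s, 18), (c, w, y, p, 18), (c, z, m, m, 15), (c, z, m, m, 25), (c, z, n, w, 15), (c, z, n, w, 25), (c, z, p, n, 15), (c, z, p, n, 25), (c, z, p, s, 15), (c, z, p, s, 25), (c, z, y, p, 15), (c, z, y, p, 25)}.
Keep only column(s) E, B, C, F: {(1, m, c, m), (1, m, c, n), (1, m, c, p), (1, m, c, s), (1, m, c, w), (15, z, c, m), (15, z, c, n), (15, z, c, p), (15, z, c, s), (15, z, c, w), (17, c, c, m), (17, c, c, n), (17, c, c, p), (17, c, c, s), (17, c, c, w), (18, m, c, m), (18, m, c, n), (18, m, c, p), (18, m, c, s), (18, m, c, w), (18, w, c, m), (18, w, c, n), (18, w, c, p), (18, w, c, s), (18, w, c, w), (25, z, c, m), (25, z, c, n), (25, z, c, p), (25, z, c, s), (25, z, c, w), (36, c, c, m), (36, c, c, n), (36, c, c, p), (36, c, c, s), (36, c, c, w)}
Selection B != w: {(1, m, c, m), (1, m, c, n), (1, m, c, p), (1, m, c, s), (1, m, c, w), (15, z, c, m), (15, z, c, n), (15, z, c, p), (15, z, c, s), (15, z, c, w), (17, c, c, m), (17, c, c, n), (17, c, c, p), (17, c, c, s), (17, c, c, w), (18, m, c, m), (18, m, c, n), (18, m, c, p), (18, m, c, s), (18, m, c, w), (25, z, c, m), (25, z, c, n), (25, z, c, p), (25, z, c, s), (25, z, c, w), (36, c, c, m), (36, c, c, n), (36, c, c, p), (36, c, c, s), (36, c, c, w)}
Keep only column(s) B, E (24 duplicate(s) eliminated): {(c, 17), (c, 36), (m, 1), (m, 18), (z, 15), (z, 25)}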